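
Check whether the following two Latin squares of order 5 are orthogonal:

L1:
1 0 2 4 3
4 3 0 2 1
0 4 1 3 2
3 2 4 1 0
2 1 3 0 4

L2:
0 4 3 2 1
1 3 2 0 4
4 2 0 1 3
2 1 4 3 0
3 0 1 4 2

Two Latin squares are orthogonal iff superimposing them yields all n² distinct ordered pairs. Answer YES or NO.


Form the n² = 25 superimposed pairs (L1[i][j], L2[i][j]), row by row (rows and columns indexed from 0):
row 0: (1,0) (0,4) (2,3) (4,2) (3,1)
row 1: (4,1) (3,3) (0,2) (2,0) (1,4)
row 2: (0,4) (4,2) (1,0) (3,1) (2,3)
row 3: (3,2) (2,1) (4,4) (1,3) (0,0)
row 4: (2,3) (1,0) (3,1) (0,4) (4,2)
Orthogonality requires all 25 pairs distinct.
But the pair (0,4) repeats: cell (0,1) has L1 = 0, L2 = 4, and cell (2,0) has L1 = 0, L2 = 4.
A repeated pair means some other pair never occurs (only 15 distinct pairs out of 25), so the squares are not orthogonal.
Conclusion: NO.

NO


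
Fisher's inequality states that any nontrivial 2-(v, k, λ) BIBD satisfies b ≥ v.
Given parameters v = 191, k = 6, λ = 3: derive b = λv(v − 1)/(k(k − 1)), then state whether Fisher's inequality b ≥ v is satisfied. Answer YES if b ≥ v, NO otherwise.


r = λ(v − 1)/(k − 1) = 3·190/5 = 114.
b = vr/k = 191·114/6 = 3629.
Fisher's inequality: b ≥ v ⇔ 3629 ≥ 191? YES.

YES


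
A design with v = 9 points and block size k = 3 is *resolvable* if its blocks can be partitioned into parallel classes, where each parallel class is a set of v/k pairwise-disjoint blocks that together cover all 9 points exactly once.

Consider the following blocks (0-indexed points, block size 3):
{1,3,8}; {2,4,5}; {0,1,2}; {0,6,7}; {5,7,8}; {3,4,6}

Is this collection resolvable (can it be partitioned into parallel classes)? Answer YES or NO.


v = 9, block size k = 3, number of blocks = 6.
For resolvability, blocks must partition into parallel classes of size v/k = 3.
Total blocks must therefore be a multiple of 3: 6 = 3·2 + 0 ⇒ divisible ✓.
Greedy packing gives 2 candidate class(es). Each should be a full parallel class (size 3, covers all 9 points).
  Class 1 (3 blocks): {1,3,8}; {2,4,5}; {0,6,7}. Points covered: [0, 1, 2, 3, 4, 5, 6, 7, 8].
  Class 2 (3 blocks): {0,1,2}; {5,7,8}; {3,4,6}. Points covered: [0, 1, 2, 3, 4, 5, 6, 7, 8].
All classes full (size 3)? YES. All classes cover every point? YES.
Resolvable? YES.

YES


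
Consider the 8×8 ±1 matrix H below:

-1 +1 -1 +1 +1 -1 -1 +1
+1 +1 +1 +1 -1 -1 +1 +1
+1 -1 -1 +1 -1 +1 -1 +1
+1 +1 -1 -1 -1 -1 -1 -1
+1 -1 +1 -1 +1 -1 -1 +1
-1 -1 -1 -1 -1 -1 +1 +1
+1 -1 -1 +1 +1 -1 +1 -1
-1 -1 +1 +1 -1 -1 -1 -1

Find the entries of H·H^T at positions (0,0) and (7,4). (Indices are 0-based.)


Row 0 of H: [-1, 1, -1, 1, 1, -1, -1, 1].
Row 4 of H: [1, -1, 1, -1, 1, -1, -1, 1].
Row 7 of H: [-1, -1, 1, 1, -1, -1, -1, -1].
(H·H^T)[0][0] = Σ_j H[0][j]·H[0][j] = (-1)² + (1)² + (-1)² + (1)² + (1)² + (-1)² + (-1)² + (1)² = 1 + 1 + 1 + 1 + 1 + 1 + 1 + 1 = 8.
(H·H^T)[7][4] = Σ_j H[7][j]·H[4][j] = (-1)·(1) + (-1)·(-1) + (1)·(1) + (1)·(-1) + (-1)·(1) + (-1)·(-1) + (-1)·(-1) + (-1)·(1) = -1 + 1 + 1 + -1 + -1 + 1 + 1 + -1 = 0.
So rows 7 and 4 are orthogonal; the diagonal entry equals n = 8.

(0,0) entry = 8; (7,4) entry = 0.


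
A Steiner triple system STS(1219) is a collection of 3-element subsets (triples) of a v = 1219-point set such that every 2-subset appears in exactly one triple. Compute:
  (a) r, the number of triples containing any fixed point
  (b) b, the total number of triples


An STS(v) is a 2-(v, 3, 1) BIBD: block size k = 3, λ = 1.
Replication: r(k − 1) = λ(v − 1) ⇒ r·2 = 1219 − 1 = 1218 ⇒ r = 609.
Block count: b = v(v − 1)/6 = 1219·1218/6 = 1484742/6 = 247457.
(Check via bk = vr: 247457·3 = 742371 = 1219·609 = 742371 ✓.)

r = 609, b = 247457.


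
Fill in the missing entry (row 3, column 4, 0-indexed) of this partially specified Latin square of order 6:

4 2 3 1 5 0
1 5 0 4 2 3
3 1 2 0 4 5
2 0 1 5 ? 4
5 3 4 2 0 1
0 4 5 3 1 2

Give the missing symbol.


Row 3 contains symbols [0, 1, 2, 4, 5] — missing [3].
Column 4 contains symbols [0, 1, 2, 4, 5] — missing [3].
The missing symbol must appear in both missing sets; intersection = [3].
Therefore the hidden value is 3.

Missing value = 3.


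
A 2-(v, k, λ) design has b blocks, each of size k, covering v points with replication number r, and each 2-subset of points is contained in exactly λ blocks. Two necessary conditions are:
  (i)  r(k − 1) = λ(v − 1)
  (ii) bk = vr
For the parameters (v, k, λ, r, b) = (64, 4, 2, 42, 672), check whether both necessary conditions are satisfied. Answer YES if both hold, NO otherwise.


Condition (i): r(k − 1) = 42·3 = 126; λ(v − 1) = 2·63 = 126. Match? YES.
Condition (ii): bk = 672·4 = 2688; vr = 64·42 = 2688. Match? YES.
Both conditions hold? YES.

YES


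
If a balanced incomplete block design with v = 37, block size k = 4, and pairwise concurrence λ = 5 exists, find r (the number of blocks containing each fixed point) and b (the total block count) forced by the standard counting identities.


Any 2-(v, k, λ) BIBD satisfies two necessary conditions:
  (i)  Each point sits in r blocks, and counting incidences through any fixed point gives r(k − 1) = λ(v − 1), so r = λ(v − 1)/(k − 1).
  (ii) Total incidences bk = vr, so b = vr/k.
Step 1: r = λ(v − 1)/(k − 1) = 5·(37 − 1)/(4 − 1) = 5·36/3 = 180/3 = 60.
Step 2: b = vr/k = 37·60/4 = 2220/4 = 555.
Check integrality: r = 60 ∈ Z ✓, b = 555 ∈ Z ✓.
(These identities are necessary conditions: they determine r and b for any design with these parameters, but do not by themselves prove that one exists.)

r = 60, b = 555.


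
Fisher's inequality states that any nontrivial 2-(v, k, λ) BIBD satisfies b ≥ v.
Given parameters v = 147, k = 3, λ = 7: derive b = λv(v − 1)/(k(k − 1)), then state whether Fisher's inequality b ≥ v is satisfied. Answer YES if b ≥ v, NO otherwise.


b = λv(v − 1)/(k(k − 1)) = 7·147·146/(3·2) = 150234/6 = 25039.
Compare with v = 147: b ≥ v, so Fisher's inequality holds.

YES


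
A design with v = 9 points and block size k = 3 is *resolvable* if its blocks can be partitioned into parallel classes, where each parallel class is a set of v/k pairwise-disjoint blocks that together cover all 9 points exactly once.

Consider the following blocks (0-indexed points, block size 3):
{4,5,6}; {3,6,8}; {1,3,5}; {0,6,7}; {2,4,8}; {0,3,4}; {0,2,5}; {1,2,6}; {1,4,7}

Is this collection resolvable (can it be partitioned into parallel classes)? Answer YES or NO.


v = 9, block size k = 3, number of blocks = 9.
For resolvability, blocks must partition into parallel classes of size v/k = 3.
Total blocks must therefore be a multiple of 3: 9 = 3·3 + 0 ⇒ divisible ✓.
Consider block {4,5,6}. It intersects every other block in the collection, so no parallel class of size 3 can contain it.
Since every block must belong to some parallel class in a resolution, the collection cannot be partitioned into parallel classes.
Resolvable? NO.

NO


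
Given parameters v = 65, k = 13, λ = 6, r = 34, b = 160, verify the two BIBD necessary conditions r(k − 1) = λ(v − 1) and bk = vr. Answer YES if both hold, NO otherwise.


Condition (i): r(k − 1) = 34·12 = 408; λ(v − 1) = 6·64 = 384. Match? NO.
Condition (ii): bk = 160·13 = 2080; vr = 65·34 = 2210. Match? NO.
Both conditions hold? NO.

NO


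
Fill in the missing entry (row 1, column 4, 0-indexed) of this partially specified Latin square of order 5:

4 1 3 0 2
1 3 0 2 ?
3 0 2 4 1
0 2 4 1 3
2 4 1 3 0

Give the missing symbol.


Row 1 contains symbols [0, 1, 2, 3] — missing [4].
Column 4 contains symbols [0, 1, 2, 3] — missing [4].
The missing symbol must appear in both missing sets; intersection = [4].
Therefore the hidden value is 4.

Missing value = 4.


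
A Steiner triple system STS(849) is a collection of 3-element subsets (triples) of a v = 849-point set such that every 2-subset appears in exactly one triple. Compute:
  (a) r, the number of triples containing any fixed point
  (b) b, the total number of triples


An STS(v) is a 2-(v, 3, 1) BIBD: block size k = 3, λ = 1.
Replication: r(k − 1) = λ(v − 1) ⇒ r·2 = 849 − 1 = 848 ⇒ r = 424.
Block count: b = v(v − 1)/6 = 849·848/6 = 719952/6 = 119992.

r = 424, b = 119992.


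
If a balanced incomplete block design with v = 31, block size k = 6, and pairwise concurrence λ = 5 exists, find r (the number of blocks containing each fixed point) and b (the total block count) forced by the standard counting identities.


Any 2-(v, k, λ) BIBD satisfies two necessary conditions:
  (i)  Each point sits in r blocks, and counting incidences through any fixed point gives r(k − 1) = λ(v − 1), so r = λ(v − 1)/(k − 1).
  (ii) Total incidences bk = vr, so b = vr/k.
Step 1: r = λ(v − 1)/(k − 1) = 5·(31 − 1)/(6 − 1) = 5·30/5 = 150/5 = 30.
Step 2: b = vr/k = 31·30/6 = 930/6 = 155.
Check integrality: r = 30 ∈ Z ✓, b = 155 ∈ Z ✓.
(These identities are necessary conditions: they determine r and b for any design with these parameters, but do not by themselves prove that one exists.)

r = 30, b = 155.


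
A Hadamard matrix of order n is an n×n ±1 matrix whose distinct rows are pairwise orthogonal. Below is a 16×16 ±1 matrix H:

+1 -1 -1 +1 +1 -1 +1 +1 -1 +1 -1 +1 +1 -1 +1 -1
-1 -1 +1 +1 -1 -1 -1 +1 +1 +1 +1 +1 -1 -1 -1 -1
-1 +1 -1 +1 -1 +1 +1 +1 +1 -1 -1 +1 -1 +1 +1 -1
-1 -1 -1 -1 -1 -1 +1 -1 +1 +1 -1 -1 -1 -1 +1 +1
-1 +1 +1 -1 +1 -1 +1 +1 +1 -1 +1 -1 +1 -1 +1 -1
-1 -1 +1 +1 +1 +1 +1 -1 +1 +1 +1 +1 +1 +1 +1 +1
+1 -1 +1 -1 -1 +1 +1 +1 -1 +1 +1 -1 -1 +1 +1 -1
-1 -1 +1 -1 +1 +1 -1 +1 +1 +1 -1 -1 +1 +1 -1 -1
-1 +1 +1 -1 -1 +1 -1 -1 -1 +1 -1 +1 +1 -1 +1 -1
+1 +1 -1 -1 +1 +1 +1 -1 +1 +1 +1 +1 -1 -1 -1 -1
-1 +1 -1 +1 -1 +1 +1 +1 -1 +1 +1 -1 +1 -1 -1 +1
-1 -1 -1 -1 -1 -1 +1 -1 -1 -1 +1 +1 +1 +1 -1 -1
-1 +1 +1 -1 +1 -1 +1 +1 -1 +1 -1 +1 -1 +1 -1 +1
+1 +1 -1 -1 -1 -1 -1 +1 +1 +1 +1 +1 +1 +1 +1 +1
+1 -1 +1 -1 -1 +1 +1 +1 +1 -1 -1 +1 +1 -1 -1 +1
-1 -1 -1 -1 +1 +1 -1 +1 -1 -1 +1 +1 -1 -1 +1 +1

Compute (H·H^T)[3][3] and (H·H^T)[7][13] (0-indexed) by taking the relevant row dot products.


Row 3 of H: [-1, -1, -1, -1, -1, -1, 1, -1, 1, 1, -1, -1, -1, -1, 1, 1].
Row 7 of H: [-1, -1, 1, -1, 1, 1, -1, 1, 1, 1, -1, -1, 1, 1, -1, -1].
Row 13 of H: [1, 1, -1, -1, -1, -1, -1, 1, 1, 1, 1, 1, 1, 1, 1, 1].
(H·H^T)[3][3] = Σ_j H[3][j]·H[3][j] = (-1)² + (-1)² + (-1)² + (-1)² + (-1)² + (-1)² + (1)² + (-1)² + (1)² + (1)² + (-1)² + (-1)² + (-1)² + (-1)² + (1)² + (1)² = 1 + 1 + 1 + 1 + 1 + 1 + 1 + 1 + 1 + 1 + 1 + 1 + 1 + 1 + 1 + 1 = 16.
(H·H^T)[7][13] = Σ_j H[7][j]·H[13][j] = (-1)·(1) + (-1)·(1) + (1)·(-1) + (-1)·(-1) + (1)·(-1) + (1)·(-1) + (-1)·(-1) + (1)·(1) + (1)·(1) + (1)·(1) + (-1)·(1) + (-1)·(1) + (1)·(1) + (1)·(1) + (-1)·(1) + (-1)·(1) = -1 + -1 + -1 + 1 + -1 + -1 + 1 + 1 + 1 + 1 + -1 + -1 + 1 + 1 + -1 + -1 = -2.
Rows 7 and 13 are not orthogonal (dot product = -2 ≠ 0), so H is not a Hadamard matrix.

(3,3) entry = 16; (7,13) entry = -2.


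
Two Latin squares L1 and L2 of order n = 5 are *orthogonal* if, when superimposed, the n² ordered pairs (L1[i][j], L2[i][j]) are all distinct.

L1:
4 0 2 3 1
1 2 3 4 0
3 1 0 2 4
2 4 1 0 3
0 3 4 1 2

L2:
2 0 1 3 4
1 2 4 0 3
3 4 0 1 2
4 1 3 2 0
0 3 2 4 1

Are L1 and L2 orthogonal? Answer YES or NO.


Form the n² = 25 superimposed pairs (L1[i][j], L2[i][j]), row by row (rows and columns indexed from 0):
row 0: (4,2) (0,0) (2,1) (3,3) (1,4)
row 1: (1,1) (2,2) (3,4) (4,0) (0,3)
row 2: (3,3) (1,4) (0,0) (2,1) (4,2)
row 3: (2,4) (4,1) (1,3) (0,2) (3,0)
row 4: (0,0) (3,3) (4,2) (1,4) (2,1)
Orthogonality requires all 25 pairs distinct.
But the pair (3,3) repeats: cell (0,3) has L1 = 3, L2 = 3, and cell (2,0) has L1 = 3, L2 = 3.
A repeated pair means some other pair never occurs (only 15 distinct pairs out of 25), so the squares are not orthogonal.
Conclusion: NO.

NO


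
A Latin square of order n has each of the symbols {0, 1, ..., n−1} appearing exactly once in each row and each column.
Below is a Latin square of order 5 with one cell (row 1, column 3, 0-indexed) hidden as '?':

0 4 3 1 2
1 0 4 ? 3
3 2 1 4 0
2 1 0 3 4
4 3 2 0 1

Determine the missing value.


Row 1 contains symbols [0, 1, 3, 4] — missing [2].
Column 3 contains symbols [0, 1, 3, 4] — missing [2].
The missing symbol must appear in both missing sets; intersection = [2].
Therefore the hidden value is 2.

Missing value = 2.


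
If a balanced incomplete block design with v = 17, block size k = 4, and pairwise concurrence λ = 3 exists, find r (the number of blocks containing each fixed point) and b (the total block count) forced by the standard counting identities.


Any 2-(v, k, λ) BIBD satisfies two necessary conditions:
  (i)  Each point sits in r blocks, and counting incidences through any fixed point gives r(k − 1) = λ(v − 1), so r = λ(v − 1)/(k − 1).
  (ii) Total incidences bk = vr, so b = vr/k.
Step 1: r = λ(v − 1)/(k − 1) = 3·(17 − 1)/(4 − 1) = 3·16/3 = 48/3 = 16.
Step 2: b = vr/k = 17·16/4 = 272/4 = 68.
Check integrality: r = 16 ∈ Z ✓, b = 68 ∈ Z ✓.
(These identities are necessary conditions: they determine r and b for any design with these parameters, but do not by themselves prove that one exists.)

r = 16, b = 68.


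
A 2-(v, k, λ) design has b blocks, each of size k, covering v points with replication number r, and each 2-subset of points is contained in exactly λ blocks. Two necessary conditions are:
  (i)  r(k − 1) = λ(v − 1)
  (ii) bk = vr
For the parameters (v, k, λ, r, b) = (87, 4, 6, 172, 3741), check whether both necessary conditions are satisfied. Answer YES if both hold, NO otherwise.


Condition (i): r(k − 1) = 172·3 = 516; λ(v − 1) = 6·86 = 516. Match? YES.
Condition (ii): bk = 3741·4 = 14964; vr = 87·172 = 14964. Match? YES.
Both conditions hold? YES.

YES


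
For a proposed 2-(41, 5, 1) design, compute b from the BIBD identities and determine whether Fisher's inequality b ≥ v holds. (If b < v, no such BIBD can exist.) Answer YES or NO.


r = λ(v − 1)/(k − 1) = 1·40/4 = 10.
b = vr/k = 41·10/5 = 82.
Fisher's inequality: b ≥ v ⇔ 82 ≥ 41? YES.

YES


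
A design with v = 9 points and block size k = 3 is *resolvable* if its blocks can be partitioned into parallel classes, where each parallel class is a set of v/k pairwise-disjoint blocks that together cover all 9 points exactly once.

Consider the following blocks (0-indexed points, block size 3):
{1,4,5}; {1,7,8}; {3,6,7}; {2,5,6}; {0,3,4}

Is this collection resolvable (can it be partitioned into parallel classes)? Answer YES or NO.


v = 9, block size k = 3, number of blocks = 5.
For resolvability, blocks must partition into parallel classes of size v/k = 3.
Total blocks must therefore be a multiple of 3: 5 = 3·1 + 2 ⇒ not divisible ✗.
Resolvable? NO.

NO


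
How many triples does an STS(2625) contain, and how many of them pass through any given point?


An STS(v) is a 2-(v, 3, 1) BIBD: block size k = 3, λ = 1.
Replication: r(k − 1) = λ(v − 1) ⇒ r·2 = 2625 − 1 = 2624 ⇒ r = 1312.
Block count: b = v(v − 1)/6 = 2625·2624/6 = 6888000/6 = 1148000.
(Check via bk = vr: 1148000·3 = 3444000 = 2625·1312 = 3444000 ✓.)

r = 1312, b = 1148000.


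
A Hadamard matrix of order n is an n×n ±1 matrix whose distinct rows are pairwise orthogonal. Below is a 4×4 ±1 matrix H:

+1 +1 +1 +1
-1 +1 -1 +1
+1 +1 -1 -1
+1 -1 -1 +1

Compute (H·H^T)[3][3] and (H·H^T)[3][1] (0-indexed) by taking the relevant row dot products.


Row 1 of H: [-1, 1, -1, 1].
Row 3 of H: [1, -1, -1, 1].
(H·H^T)[3][3] = Σ_j H[3][j]·H[3][j] = (1)² + (-1)² + (-1)² + (1)² = 1 + 1 + 1 + 1 = 4.
(H·H^T)[3][1] = Σ_j H[3][j]·H[1][j] = (1)·(-1) + (-1)·(1) + (-1)·(-1) + (1)·(1) = -1 + -1 + 1 + 1 = 0.
So rows 3 and 1 are orthogonal; the diagonal entry equals n = 4.

(3,3) entry = 4; (3,1) entry = 0.


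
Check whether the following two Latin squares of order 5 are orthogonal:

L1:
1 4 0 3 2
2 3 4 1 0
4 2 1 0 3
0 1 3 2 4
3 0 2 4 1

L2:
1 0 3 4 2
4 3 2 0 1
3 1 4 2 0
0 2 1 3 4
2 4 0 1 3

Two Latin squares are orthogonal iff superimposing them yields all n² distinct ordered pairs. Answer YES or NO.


Form the n² = 25 superimposed pairs (L1[i][j], L2[i][j]), row by row (rows and columns indexed from 0):
row 0: (1,1) (4,0) (0,3) (3,4) (2,2)
row 1: (2,4) (3,3) (4,2) (1,0) (0,1)
row 2: (4,3) (2,1) (1,4) (0,2) (3,0)
row 3: (0,0) (1,2) (3,1) (2,3) (4,4)
row 4: (3,2) (0,4) (2,0) (4,1) (1,3)
Orthogonality requires all 25 pairs distinct.
Check by first coordinate: for each symbol s of L1, list the L2 entries in the n cells where L1 = s; they must all differ.
  L1 = 0: L2 entries (in reading order) 3, 1, 2, 0, 4 — all 5 distinct ✓
  L1 = 1: L2 entries (in reading order) 1, 0, 4, 2, 3 — all 5 distinct ✓
  L1 = 2: L2 entries (in reading order) 2, 4, 1, 3, 0 — all 5 distinct ✓
  L1 = 3: L2 entries (in reading order) 4, 3, 0, 1, 2 — all 5 distinct ✓
  L1 = 4: L2 entries (in reading order) 0, 2, 3, 4, 1 — all 5 distinct ✓
Every symbol of L1 meets every symbol of L2 exactly once, so all 25 pairs are distinct (25 of 25).
Conclusion: YES.

YES


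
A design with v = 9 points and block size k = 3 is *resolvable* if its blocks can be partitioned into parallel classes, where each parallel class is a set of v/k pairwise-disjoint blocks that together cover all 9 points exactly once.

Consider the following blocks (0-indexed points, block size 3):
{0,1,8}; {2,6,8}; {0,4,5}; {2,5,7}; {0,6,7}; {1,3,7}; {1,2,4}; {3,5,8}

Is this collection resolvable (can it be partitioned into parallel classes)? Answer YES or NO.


v = 9, block size k = 3, number of blocks = 8.
For resolvability, blocks must partition into parallel classes of size v/k = 3.
Total blocks must therefore be a multiple of 3: 8 = 3·2 + 2 ⇒ not divisible ✗.
Resolvable? NO.

NO


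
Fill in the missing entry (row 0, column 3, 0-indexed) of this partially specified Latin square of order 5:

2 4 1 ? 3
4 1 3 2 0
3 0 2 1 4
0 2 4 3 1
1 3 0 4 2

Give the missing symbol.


Row 0 contains symbols [1, 2, 3, 4] — missing [0].
Column 3 contains symbols [1, 2, 3, 4] — missing [0].
The missing symbol must appear in both missing sets; intersection = [0].
Therefore the hidden value is 0.

Missing value = 0.


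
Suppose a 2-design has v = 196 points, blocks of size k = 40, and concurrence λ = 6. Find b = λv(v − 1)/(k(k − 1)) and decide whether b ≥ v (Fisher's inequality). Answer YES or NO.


r = λ(v − 1)/(k − 1) = 6·195/39 = 30.
b = vr/k = 196·30/40 = 147.
Fisher's inequality: b ≥ v ⇔ 147 ≥ 196? NO.

NO


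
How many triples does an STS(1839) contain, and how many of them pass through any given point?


An STS(v) is a 2-(v, 3, 1) BIBD: block size k = 3, λ = 1.
Replication: r(k − 1) = λ(v − 1) ⇒ r·2 = 1839 − 1 = 1838 ⇒ r = 919.
Block count: bk = vr ⇒ b·3 = 1839·919 = 1690041 ⇒ b = 563347.

r = 919, b = 563347.


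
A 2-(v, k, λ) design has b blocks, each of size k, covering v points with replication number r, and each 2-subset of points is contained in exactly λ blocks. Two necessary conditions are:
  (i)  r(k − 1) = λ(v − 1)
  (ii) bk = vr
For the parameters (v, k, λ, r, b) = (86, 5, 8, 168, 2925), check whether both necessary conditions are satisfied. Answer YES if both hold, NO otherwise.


Condition (i): r(k − 1) = 168·4 = 672; λ(v − 1) = 8·85 = 680. Match? NO.
Condition (ii): bk = 2925·5 = 14625; vr = 86·168 = 14448. Match? NO.
Both conditions hold? NO.

NO


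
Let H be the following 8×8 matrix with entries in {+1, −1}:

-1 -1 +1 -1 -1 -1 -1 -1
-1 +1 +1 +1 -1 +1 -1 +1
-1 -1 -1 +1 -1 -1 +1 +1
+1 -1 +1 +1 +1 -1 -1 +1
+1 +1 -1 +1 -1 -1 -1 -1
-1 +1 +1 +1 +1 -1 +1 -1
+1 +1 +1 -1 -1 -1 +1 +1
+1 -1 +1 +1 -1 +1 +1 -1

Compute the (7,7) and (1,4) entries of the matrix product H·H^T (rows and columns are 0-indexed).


Row 1 of H: [-1, 1, 1, 1, -1, 1, -1, 1].
Row 4 of H: [1, 1, -1, 1, -1, -1, -1, -1].
Row 7 of H: [1, -1, 1, 1, -1, 1, 1, -1].
(H·H^T)[7][7] = Σ_j H[7][j]·H[7][j] = (1)² + (-1)² + (1)² + (1)² + (-1)² + (1)² + (1)² + (-1)² = 1 + 1 + 1 + 1 + 1 + 1 + 1 + 1 = 8.
(H·H^T)[1][4] = Σ_j H[1][j]·H[4][j] = (-1)·(1) + (1)·(1) + (1)·(-1) + (1)·(1) + (-1)·(-1) + (1)·(-1) + (-1)·(-1) + (1)·(-1) = -1 + 1 + -1 + 1 + 1 + -1 + 1 + -1 = 0.
So rows 1 and 4 are orthogonal; the diagonal entry equals n = 8.

(7,7) entry = 8; (1,4) entry = 0.


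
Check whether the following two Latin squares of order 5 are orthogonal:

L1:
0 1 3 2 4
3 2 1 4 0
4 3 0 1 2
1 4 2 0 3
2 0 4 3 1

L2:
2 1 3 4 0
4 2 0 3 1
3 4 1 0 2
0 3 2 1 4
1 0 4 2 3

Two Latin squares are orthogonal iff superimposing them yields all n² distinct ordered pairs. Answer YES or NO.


Form the n² = 25 superimposed pairs (L1[i][j], L2[i][j]), row by row (rows and columns indexed from 0):
row 0: (0,2) (1,1) (3,3) (2,4) (4,0)
row 1: (3,4) (2,2) (1,0) (4,3) (0,1)
row 2: (4,3) (3,4) (0,1) (1,0) (2,2)
row 3: (1,0) (4,3) (2,2) (0,1) (3,4)
row 4: (2,1) (0,0) (4,4) (3,2) (1,3)
Orthogonality requires all 25 pairs distinct.
But the pair (4,3) repeats: cell (1,3) has L1 = 4, L2 = 3, and cell (2,0) has L1 = 4, L2 = 3.
A repeated pair means some other pair never occurs (only 15 distinct pairs out of 25), so the squares are not orthogonal.
Conclusion: NO.

NO


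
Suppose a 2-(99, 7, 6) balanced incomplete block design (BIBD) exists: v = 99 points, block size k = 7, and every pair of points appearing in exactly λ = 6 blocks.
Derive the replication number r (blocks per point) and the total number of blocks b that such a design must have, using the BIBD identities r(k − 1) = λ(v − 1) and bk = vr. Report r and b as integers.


Any 2-(v, k, λ) BIBD satisfies two necessary conditions:
  (i)  Each point sits in r blocks, and counting incidences through any fixed point gives r(k − 1) = λ(v − 1), so r = λ(v − 1)/(k − 1).
  (ii) Total incidences bk = vr, so b = vr/k.
Step 1: r = λ(v − 1)/(k − 1) = 6·(99 − 1)/(7 − 1) = 6·98/6 = 588/6 = 98.
Step 2: b = vr/k = 99·98/7 = 9702/7 = 1386.
Check integrality: r = 98 ∈ Z ✓, b = 1386 ∈ Z ✓.
(These identities are necessary conditions: they determine r and b for any design with these parameters, but do not by themselves prove that one exists.)

r = 98, b = 1386.


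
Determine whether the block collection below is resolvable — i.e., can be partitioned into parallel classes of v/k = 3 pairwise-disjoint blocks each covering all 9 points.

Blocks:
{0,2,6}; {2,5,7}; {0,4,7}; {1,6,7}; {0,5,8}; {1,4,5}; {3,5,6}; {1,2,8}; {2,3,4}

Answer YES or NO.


v = 9, block size k = 3, number of blocks = 9.
For resolvability, blocks must partition into parallel classes of size v/k = 3.
Total blocks must therefore be a multiple of 3: 9 = 3·3 + 0 ⇒ divisible ✓.
Consider block {0,2,6}. The only other block(s) in the collection disjoint from it are {1,4,5} — just 1 block(s). Any parallel class containing {0,2,6} would need 2 other blocks each disjoint from it, so no parallel class of size 3 can contain {0,2,6}.
Since every block must belong to some parallel class in a resolution, the collection cannot be partitioned into parallel classes.
Resolvable? NO.

NO


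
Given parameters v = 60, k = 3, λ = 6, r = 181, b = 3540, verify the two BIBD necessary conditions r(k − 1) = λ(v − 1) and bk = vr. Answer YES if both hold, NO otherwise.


Condition (i): r(k − 1) = 181·2 = 362; λ(v − 1) = 6·59 = 354. Match? NO.
Condition (ii): bk = 3540·3 = 10620; vr = 60·181 = 10860. Match? NO.
Both conditions hold? NO.

NO


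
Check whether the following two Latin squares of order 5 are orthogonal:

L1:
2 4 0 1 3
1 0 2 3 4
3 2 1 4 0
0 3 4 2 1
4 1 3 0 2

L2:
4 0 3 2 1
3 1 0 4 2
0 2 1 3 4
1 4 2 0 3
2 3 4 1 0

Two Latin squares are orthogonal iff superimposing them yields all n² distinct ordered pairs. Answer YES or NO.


Form the n² = 25 superimposed pairs (L1[i][j], L2[i][j]), row by row (rows and columns indexed from 0):
row 0: (2,4) (4,0) (0,3) (1,2) (3,1)
row 1: (1,3) (0,1) (2,0) (3,4) (4,2)
row 2: (3,0) (2,2) (1,1) (4,3) (0,4)
row 3: (0,1) (3,4) (4,2) (2,0) (1,3)
row 4: (4,2) (1,3) (3,4) (0,1) (2,0)
Orthogonality requires all 25 pairs distinct.
But the pair (0,1) repeats: cell (1,1) has L1 = 0, L2 = 1, and cell (3,0) has L1 = 0, L2 = 1.
A repeated pair means some other pair never occurs (only 15 distinct pairs out of 25), so the squares are not orthogonal.
Conclusion: NO.

NO


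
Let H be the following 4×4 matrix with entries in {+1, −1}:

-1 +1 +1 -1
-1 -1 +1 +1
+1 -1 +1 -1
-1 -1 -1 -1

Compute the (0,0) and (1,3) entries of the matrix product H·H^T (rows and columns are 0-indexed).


Row 0 of H: [-1, 1, 1, -1].
Row 1 of H: [-1, -1, 1, 1].
Row 3 of H: [-1, -1, -1, -1].
(H·H^T)[0][0] = Σ_j H[0][j]·H[0][j] = (-1)² + (1)² + (1)² + (-1)² = 1 + 1 + 1 + 1 = 4.
(H·H^T)[1][3] = Σ_j H[1][j]·H[3][j] = (-1)·(-1) + (-1)·(-1) + (1)·(-1) + (1)·(-1) = 1 + 1 + -1 + -1 = 0.
So rows 1 and 3 are orthogonal; the diagonal entry equals n = 4.

(0,0) entry = 4; (1,3) entry = 0.


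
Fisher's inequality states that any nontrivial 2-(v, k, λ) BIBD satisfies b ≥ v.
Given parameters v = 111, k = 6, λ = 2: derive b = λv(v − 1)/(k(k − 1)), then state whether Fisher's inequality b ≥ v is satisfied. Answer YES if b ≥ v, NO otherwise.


b = λv(v − 1)/(k(k − 1)) = 2·111·110/(6·5) = 24420/30 = 814.
Compare with v = 111: b ≥ v, so Fisher's inequality holds.

YES


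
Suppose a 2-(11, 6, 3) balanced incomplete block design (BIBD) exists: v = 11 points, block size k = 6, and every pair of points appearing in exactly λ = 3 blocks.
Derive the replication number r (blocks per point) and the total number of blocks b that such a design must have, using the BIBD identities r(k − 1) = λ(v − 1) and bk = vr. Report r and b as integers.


Any 2-(v, k, λ) BIBD satisfies two necessary conditions:
  (i)  Each point sits in r blocks, and counting incidences through any fixed point gives r(k − 1) = λ(v − 1), so r = λ(v − 1)/(k − 1).
  (ii) Total incidences bk = vr, so b = vr/k.
Step 1: r = λ(v − 1)/(k − 1) = 3·(11 − 1)/(6 − 1) = 3·10/5 = 30/5 = 6.
Step 2: b = vr/k = 11·6/6 = 66/6 = 11.
Check integrality: r = 6 ∈ Z ✓, b = 11 ∈ Z ✓.
(These identities are necessary conditions: they determine r and b for any design with these parameters, but do not by themselves prove that one exists.)

r = 6, b = 11.


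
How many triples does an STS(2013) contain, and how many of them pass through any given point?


An STS(v) is a 2-(v, 3, 1) BIBD: block size k = 3, λ = 1.
Replication: r(k − 1) = λ(v − 1) ⇒ r·2 = 2013 − 1 = 2012 ⇒ r = 1006.
Block count: b = v(v − 1)/6 = 2013·2012/6 = 4050156/6 = 675026.
(Check via bk = vr: 675026·3 = 2025078 = 2013·1006 = 2025078 ✓.)

r = 1006, b = 675026.


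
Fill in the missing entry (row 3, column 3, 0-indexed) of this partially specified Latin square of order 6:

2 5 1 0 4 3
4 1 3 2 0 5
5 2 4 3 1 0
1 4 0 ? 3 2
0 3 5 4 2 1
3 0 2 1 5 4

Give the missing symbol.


Row 3 contains symbols [0, 1, 2, 3, 4] — missing [5].
Column 3 contains symbols [0, 1, 2, 3, 4] — missing [5].
The missing symbol must appear in both missing sets; intersection = [5].
Therefore the hidden value is 5.

Missing value = 5.


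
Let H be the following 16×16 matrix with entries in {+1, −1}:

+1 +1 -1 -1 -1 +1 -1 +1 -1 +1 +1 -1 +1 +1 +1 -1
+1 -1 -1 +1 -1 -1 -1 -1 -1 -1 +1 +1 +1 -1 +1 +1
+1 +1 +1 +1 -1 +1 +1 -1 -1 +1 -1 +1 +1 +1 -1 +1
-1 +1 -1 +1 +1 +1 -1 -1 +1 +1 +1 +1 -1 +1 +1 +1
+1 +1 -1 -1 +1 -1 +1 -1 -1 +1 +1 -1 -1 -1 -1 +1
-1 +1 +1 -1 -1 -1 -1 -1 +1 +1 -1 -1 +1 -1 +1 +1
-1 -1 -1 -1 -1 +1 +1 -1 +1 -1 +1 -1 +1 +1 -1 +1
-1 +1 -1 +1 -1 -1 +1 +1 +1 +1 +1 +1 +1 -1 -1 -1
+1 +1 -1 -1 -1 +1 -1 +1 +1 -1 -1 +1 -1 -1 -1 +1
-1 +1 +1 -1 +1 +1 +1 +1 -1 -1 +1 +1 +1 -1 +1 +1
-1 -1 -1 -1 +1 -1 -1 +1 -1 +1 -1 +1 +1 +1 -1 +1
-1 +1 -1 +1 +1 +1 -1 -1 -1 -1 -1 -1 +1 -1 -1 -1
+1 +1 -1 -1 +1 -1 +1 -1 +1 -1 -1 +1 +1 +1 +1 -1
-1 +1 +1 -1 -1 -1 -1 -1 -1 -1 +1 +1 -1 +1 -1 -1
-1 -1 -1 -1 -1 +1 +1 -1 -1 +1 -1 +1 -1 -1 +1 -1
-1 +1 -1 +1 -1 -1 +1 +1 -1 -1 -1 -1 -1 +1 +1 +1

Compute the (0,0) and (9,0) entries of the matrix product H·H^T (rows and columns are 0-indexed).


Row 0 of H: [1, 1, -1, -1, -1, 1, -1, 1, -1, 1, 1, -1, 1, 1, 1, -1].
Row 9 of H: [-1, 1, 1, -1, 1, 1, 1, 1, -1, -1, 1, 1, 1, -1, 1, 1].
(H·H^T)[0][0] = Σ_j H[0][j]·H[0][j] = (1)² + (1)² + (-1)² + (-1)² + (-1)² + (1)² + (-1)² + (1)² + (-1)² + (1)² + (1)² + (-1)² + (1)² + (1)² + (1)² + (-1)² = 1 + 1 + 1 + 1 + 1 + 1 + 1 + 1 + 1 + 1 + 1 + 1 + 1 + 1 + 1 + 1 = 16.
(H·H^T)[9][0] = Σ_j H[9][j]·H[0][j] = (-1)·(1) + (1)·(1) + (1)·(-1) + (-1)·(-1) + (1)·(-1) + (1)·(1) + (1)·(-1) + (1)·(1) + (-1)·(-1) + (-1)·(1) + (1)·(1) + (1)·(-1) + (1)·(1) + (-1)·(1) + (1)·(1) + (1)·(-1) = -1 + 1 + -1 + 1 + -1 + 1 + -1 + 1 + 1 + -1 + 1 + -1 + 1 + -1 + 1 + -1 = 0.
So rows 9 and 0 are orthogonal; the diagonal entry equals n = 16.

(0,0) entry = 16; (9,0) entry = 0.


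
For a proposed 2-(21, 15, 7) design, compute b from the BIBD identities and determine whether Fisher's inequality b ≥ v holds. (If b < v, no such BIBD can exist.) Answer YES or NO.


r = λ(v − 1)/(k − 1) = 7·20/14 = 10.
b = vr/k = 21·10/15 = 14.
Fisher's inequality: b ≥ v ⇔ 14 ≥ 21? NO.

NO


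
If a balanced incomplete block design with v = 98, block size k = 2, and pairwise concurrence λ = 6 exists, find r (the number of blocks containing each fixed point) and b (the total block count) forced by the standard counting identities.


Any 2-(v, k, λ) BIBD satisfies two necessary conditions:
  (i)  Each point sits in r blocks, and counting incidences through any fixed point gives r(k − 1) = λ(v − 1), so r = λ(v − 1)/(k − 1).
  (ii) Total incidences bk = vr, so b = vr/k.
Step 1: r = λ(v − 1)/(k − 1) = 6·(98 − 1)/(2 − 1) = 6·97/1 = 582/1 = 582.
Step 2: b = vr/k = 98·582/2 = 57036/2 = 28518.
Check integrality: r = 582 ∈ Z ✓, b = 28518 ∈ Z ✓.
(These identities are necessary conditions: they determine r and b for any design with these parameters, but do not by themselves prove that one exists.)

r = 582, b = 28518.


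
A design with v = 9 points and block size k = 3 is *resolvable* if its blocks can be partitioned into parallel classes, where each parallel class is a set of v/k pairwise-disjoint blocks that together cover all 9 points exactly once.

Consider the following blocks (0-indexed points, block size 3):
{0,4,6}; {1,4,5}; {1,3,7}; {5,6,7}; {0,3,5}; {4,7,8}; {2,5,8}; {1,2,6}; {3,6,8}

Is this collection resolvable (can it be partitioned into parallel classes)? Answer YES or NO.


v = 9, block size k = 3, number of blocks = 9.
For resolvability, blocks must partition into parallel classes of size v/k = 3.
Total blocks must therefore be a multiple of 3: 9 = 3·3 + 0 ⇒ divisible ✓.
Consider block {1,4,5}. The only other block(s) in the collection disjoint from it are {3,6,8} — just 1 block(s). Any parallel class containing {1,4,5} would need 2 other blocks each disjoint from it, so no parallel class of size 3 can contain {1,4,5}.
Since every block must belong to some parallel class in a resolution, the collection cannot be partitioned into parallel classes.
Resolvable? NO.

NO


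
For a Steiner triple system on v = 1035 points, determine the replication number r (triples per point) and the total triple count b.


An STS(v) is a 2-(v, 3, 1) BIBD: block size k = 3, λ = 1.
Replication: r(k − 1) = λ(v − 1) ⇒ r·2 = 1035 − 1 = 1034 ⇒ r = 517.
Block count: bk = vr ⇒ b·3 = 1035·517 = 535095 ⇒ b = 178365.
(Check via b = v(v − 1)/6 = 1035·1034/6 = 1070190/6 = 178365.)

r = 517, b = 178365.


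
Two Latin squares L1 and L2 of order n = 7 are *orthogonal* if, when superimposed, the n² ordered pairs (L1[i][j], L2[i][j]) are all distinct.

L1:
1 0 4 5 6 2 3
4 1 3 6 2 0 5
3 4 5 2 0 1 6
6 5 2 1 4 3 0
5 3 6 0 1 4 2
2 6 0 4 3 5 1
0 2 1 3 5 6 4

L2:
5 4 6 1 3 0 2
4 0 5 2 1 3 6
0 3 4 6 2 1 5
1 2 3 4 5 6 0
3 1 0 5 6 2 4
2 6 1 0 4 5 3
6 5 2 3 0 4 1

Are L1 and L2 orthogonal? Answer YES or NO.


Form the n² = 49 superimposed pairs (L1[i][j], L2[i][j]), row by row (rows and columns indexed from 0):
row 0: (1,5) (0,4) (4,6) (5,1) (6,3) (2,0) (3,2)
row 1: (4,4) (1,0) (3,5) (6,2) (2,1) (0,3) (5,6)
row 2: (3,0) (4,3) (5,4) (2,6) (0,2) (1,1) (6,5)
row 3: (6,1) (5,2) (2,3) (1,4) (4,5) (3,6) (0,0)
row 4: (5,3) (3,1) (6,0) (0,5) (1,6) (4,2) (2,4)
row 5: (2,2) (6,6) (0,1) (4,0) (3,4) (5,5) (1,3)
row 6: (0,6) (2,5) (1,2) (3,3) (5,0) (6,4) (4,1)
Orthogonality requires all 49 pairs distinct.
Check by first coordinate: for each symbol s of L1, list the L2 entries in the n cells where L1 = s; they must all differ.
  L1 = 0: L2 entries (in reading order) 4, 3, 2, 0, 5, 1, 6 — all 7 distinct ✓
  L1 = 1: L2 entries (in reading order) 5, 0, 1, 4, 6, 3, 2 — all 7 distinct ✓
  L1 = 2: L2 entries (in reading order) 0, 1, 6, 3, 4, 2, 5 — all 7 distinct ✓
  L1 = 3: L2 entries (in reading order) 2, 5, 0, 6, 1, 4, 3 — all 7 distinct ✓
  L1 = 4: L2 entries (in reading order) 6, 4, 3, 5, 2, 0, 1 — all 7 distinct ✓
  L1 = 5: L2 entries (in reading order) 1, 6, 4, 2, 3, 5, 0 — all 7 distinct ✓
  L1 = 6: L2 entries (in reading order) 3, 2, 5, 1, 0, 6, 4 — all 7 distinct ✓
Every symbol of L1 meets every symbol of L2 exactly once, so all 49 pairs are distinct (49 of 49).
Conclusion: YES.

YES


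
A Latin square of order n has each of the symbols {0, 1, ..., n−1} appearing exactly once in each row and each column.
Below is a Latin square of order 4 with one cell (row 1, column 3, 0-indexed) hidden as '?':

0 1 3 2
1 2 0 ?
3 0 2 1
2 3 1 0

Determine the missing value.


Row 1 contains symbols [0, 1, 2] — missing [3].
Column 3 contains symbols [0, 1, 2] — missing [3].
The missing symbol must appear in both missing sets; intersection = [3].
Therefore the hidden value is 3.

Missing value = 3.


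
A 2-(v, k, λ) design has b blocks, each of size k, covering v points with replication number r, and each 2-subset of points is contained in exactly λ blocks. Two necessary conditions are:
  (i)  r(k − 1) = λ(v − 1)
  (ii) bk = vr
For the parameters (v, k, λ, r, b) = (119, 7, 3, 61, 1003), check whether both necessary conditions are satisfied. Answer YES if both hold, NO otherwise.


Condition (i): r(k − 1) = 61·6 = 366; λ(v − 1) = 3·118 = 354. Match? NO.
Condition (ii): bk = 1003·7 = 7021; vr = 119·61 = 7259. Match? NO.
Both conditions hold? NO.

NO


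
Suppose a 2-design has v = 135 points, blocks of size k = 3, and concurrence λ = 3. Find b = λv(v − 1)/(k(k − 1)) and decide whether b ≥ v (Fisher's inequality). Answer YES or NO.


b = λv(v − 1)/(k(k − 1)) = 3·135·134/(3·2) = 54270/6 = 9045.
Compare with v = 135: b ≥ v, so Fisher's inequality holds.

YES


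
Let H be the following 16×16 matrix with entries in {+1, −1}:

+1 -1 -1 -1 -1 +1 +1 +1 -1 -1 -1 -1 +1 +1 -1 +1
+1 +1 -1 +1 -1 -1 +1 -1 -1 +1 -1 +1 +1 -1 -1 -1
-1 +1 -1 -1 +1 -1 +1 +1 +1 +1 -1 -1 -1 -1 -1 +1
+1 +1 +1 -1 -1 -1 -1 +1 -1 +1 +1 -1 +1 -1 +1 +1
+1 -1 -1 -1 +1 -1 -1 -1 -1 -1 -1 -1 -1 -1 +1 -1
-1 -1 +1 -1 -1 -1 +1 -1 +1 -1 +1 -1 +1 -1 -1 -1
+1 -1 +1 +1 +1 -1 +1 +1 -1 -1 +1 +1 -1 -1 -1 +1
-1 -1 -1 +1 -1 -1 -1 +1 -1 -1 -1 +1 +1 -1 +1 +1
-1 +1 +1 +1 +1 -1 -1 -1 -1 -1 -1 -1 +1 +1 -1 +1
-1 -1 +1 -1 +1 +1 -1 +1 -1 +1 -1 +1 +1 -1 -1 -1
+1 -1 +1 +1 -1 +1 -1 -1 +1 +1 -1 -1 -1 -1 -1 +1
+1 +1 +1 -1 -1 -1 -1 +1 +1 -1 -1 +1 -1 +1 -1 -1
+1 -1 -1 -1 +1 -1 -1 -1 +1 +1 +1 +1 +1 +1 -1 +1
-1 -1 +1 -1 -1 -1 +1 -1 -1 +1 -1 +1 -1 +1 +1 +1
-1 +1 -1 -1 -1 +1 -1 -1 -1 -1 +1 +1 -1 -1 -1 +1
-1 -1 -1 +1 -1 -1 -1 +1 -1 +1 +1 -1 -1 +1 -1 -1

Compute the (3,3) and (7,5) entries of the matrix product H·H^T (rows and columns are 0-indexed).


Row 3 of H: [1, 1, 1, -1, -1, -1, -1, 1, -1, 1, 1, -1, 1, -1, 1, 1].
Row 5 of H: [-1, -1, 1, -1, -1, -1, 1, -1, 1, -1, 1, -1, 1, -1, -1, -1].
Row 7 of H: [-1, -1, -1, 1, -1, -1, -1, 1, -1, -1, -1, 1, 1, -1, 1, 1].
(H·H^T)[3][3] = Σ_j H[3][j]·H[3][j] = (1)² + (1)² + (1)² + (-1)² + (-1)² + (-1)² + (-1)² + (1)² + (-1)² + (1)² + (1)² + (-1)² + (1)² + (-1)² + (1)² + (1)² = 1 + 1 + 1 + 1 + 1 + 1 + 1 + 1 + 1 + 1 + 1 + 1 + 1 + 1 + 1 + 1 = 16.
(H·H^T)[7][5] = Σ_j H[7][j]·H[5][j] = (-1)·(-1) + (-1)·(-1) + (-1)·(1) + (1)·(-1) + (-1)·(-1) + (-1)·(-1) + (-1)·(1) + (1)·(-1) + (-1)·(1) + (-1)·(-1) + (-1)·(1) + (1)·(-1) + (1)·(1) + (-1)·(-1) + (1)·(-1) + (1)·(-1) = 1 + 1 + -1 + -1 + 1 + 1 + -1 + -1 + -1 + 1 + -1 + -1 + 1 + 1 + -1 + -1 = -2.
Rows 7 and 5 are not orthogonal (dot product = -2 ≠ 0), so H is not a Hadamard matrix.

(3,3) entry = 16; (7,5) entry = -2.


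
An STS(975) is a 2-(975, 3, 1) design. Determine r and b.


An STS(v) is a 2-(v, 3, 1) BIBD: block size k = 3, λ = 1.
Replication: r(k − 1) = λ(v − 1) ⇒ r·2 = 975 − 1 = 974 ⇒ r = 487.
Block count: bk = vr ⇒ b·3 = 975·487 = 474825 ⇒ b = 158275.

r = 487, b = 158275.


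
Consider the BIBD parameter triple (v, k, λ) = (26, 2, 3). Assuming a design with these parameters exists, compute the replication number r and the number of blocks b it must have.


Any 2-(v, k, λ) BIBD satisfies two necessary conditions:
  (i)  Each point sits in r blocks, and counting incidences through any fixed point gives r(k − 1) = λ(v − 1), so r = λ(v − 1)/(k − 1).
  (ii) Total incidences bk = vr, so b = vr/k.
Step 1: r = λ(v − 1)/(k − 1) = 3·(26 − 1)/(2 − 1) = 3·25/1 = 75/1 = 75.
Step 2: b = vr/k = 26·75/2 = 1950/2 = 975.
Check integrality: r = 75 ∈ Z ✓, b = 975 ∈ Z ✓.
(These identities are necessary conditions: they determine r and b for any design with these parameters, but do not by themselves prove that one exists.)

r = 75, b = 975.


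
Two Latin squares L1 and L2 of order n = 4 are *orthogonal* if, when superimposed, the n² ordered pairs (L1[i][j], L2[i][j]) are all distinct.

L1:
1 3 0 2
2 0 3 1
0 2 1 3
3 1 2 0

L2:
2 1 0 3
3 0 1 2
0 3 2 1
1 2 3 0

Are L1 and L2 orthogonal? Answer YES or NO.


Form the n² = 16 superimposed pairs (L1[i][j], L2[i][j]), row by row (rows and columns indexed from 0):
row 0: (1,2) (3,1) (0,0) (2,3)
row 1: (2,3) (0,0) (3,1) (1,2)
row 2: (0,0) (2,3) (1,2) (3,1)
row 3: (3,1) (1,2) (2,3) (0,0)
Orthogonality requires all 16 pairs distinct.
But the pair (2,3) repeats: cell (0,3) has L1 = 2, L2 = 3, and cell (1,0) has L1 = 2, L2 = 3.
A repeated pair means some other pair never occurs (only 4 distinct pairs out of 16), so the squares are not orthogonal.
Conclusion: NO.

NO


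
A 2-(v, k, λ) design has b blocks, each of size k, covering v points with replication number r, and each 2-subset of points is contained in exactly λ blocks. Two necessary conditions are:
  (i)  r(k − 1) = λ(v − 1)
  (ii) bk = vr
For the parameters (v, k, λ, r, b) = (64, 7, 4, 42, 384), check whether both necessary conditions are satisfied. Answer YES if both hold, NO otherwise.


Condition (i): r(k − 1) = 42·6 = 252; λ(v − 1) = 4·63 = 252. Match? YES.
Condition (ii): bk = 384·7 = 2688; vr = 64·42 = 2688. Match? YES.
Both conditions hold? YES.

YES


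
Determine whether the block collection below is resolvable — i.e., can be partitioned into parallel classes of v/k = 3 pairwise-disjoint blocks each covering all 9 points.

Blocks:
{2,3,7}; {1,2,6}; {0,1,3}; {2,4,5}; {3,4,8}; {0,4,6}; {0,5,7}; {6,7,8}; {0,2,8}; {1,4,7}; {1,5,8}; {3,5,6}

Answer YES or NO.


v = 9, block size k = 3, number of blocks = 12.
For resolvability, blocks must partition into parallel classes of size v/k = 3.
Total blocks must therefore be a multiple of 3: 12 = 3·4 + 0 ⇒ divisible ✓.
Greedy packing gives 4 candidate class(es). Each should be a full parallel class (size 3, covers all 9 points).
  Class 1 (3 blocks): {2,3,7}; {0,4,6}; {1,5,8}. Points covered: [0, 1, 2, 3, 4, 5, 6, 7, 8].
  Class 2 (3 blocks): {1,2,6}; {3,4,8}; {0,5,7}. Points covered: [0, 1, 2, 3, 4, 5, 6, 7, 8].
  Class 3 (3 blocks): {0,1,3}; {2,4,5}; {6,7,8}. Points covered: [0, 1, 2, 3, 4, 5, 6, 7, 8].
  Class 4 (3 blocks): {0,2,8}; {1,4,7}; {3,5,6}. Points covered: [0, 1, 2, 3, 4, 5, 6, 7, 8].
All classes full (size 3)? YES. All classes cover every point? YES.
Resolvable? YES.

YES
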